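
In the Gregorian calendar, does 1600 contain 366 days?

1600 is a leap year (divisible by 400).

Yes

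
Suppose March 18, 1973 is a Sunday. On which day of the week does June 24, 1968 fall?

Count forward from the earlier date (June 24, 1968) to the later (March 18, 1973):
June 24, 1968 → June 24, 1969: 365 days.
June 24, 1969 → June 24, 1970: 365 days.
June 24, 1970 → June 24, 1971: 365 days.
June 24, 1971 → June 24, 1972: 366 days (1972 is a leap year).
June 1972: 30 − 24 = 6 days remain.
Then July (31), August (31), September (30), October (31), November (30), December (31), January (31), February 1973 (28): 31 + 31 + 30 + 31 + 30 + 31 + 31 + 28 = 243 days.
March 1–18, 1973: 18 days.
Residual: 267 days.
Total: 1728 days.
1728 mod 7 = 6, so 6 days before Sunday is Monday.

Monday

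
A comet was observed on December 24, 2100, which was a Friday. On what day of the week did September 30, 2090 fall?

Saturday

Count forward from the earlier date (September 30, 2090) to the later (December 24, 2100):
Day-of-year of September 30, 2090: 273.
Day-of-year of December 24, 2100: 358.
2090 has 365 days, so 365 − 273 = 92 days remain in 2090.
Full years 2091–2099: 7 common + 2 leap = 7×365 + 2×366 = 3287 days.
Total: 92 + 3287 + 358 = 3737 days.
3737 mod 7 = 6, so 6 days before Friday is Saturday.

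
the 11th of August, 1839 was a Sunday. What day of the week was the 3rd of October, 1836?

Monday

Count forward from the earlier date (October 3, 1836) to the later (August 11, 1839):
Day-of-year of October 3, 1836: 277.
Day-of-year of August 11, 1839: 223.
1836 has 366 days, so 366 − 277 = 89 days remain in 1836.
Full years: 1837: 365; 1838: 365. Sum = 730.
Total: 89 + 730 + 223 = 1042 days.
1042 mod 7 = 6, so 6 days before Sunday is Monday.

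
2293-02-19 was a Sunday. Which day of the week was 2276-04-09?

Sunday

Count forward from the earlier date (April 9, 2276) to the later (February 19, 2293):
Day-of-year of April 9, 2276: 100.
Day-of-year of February 19, 2293: 50.
2276 has 366 days, so 366 − 100 = 266 days remain in 2276.
Full years 2277–2292: 12 common + 4 leap = 12×365 + 4×366 = 5844 days.
Total: 266 + 5844 + 50 = 6160 days.
6160 is a multiple of 7, so 2276-04-09 falls on the same weekday: Sunday.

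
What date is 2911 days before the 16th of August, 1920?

the 27th of August, 1912

Count 2911 days before August 16, 1920:
From August 27, 1912 to August 27, 1919: 7 years, of which 1 contains a Feb 29 — 6×365 + 1×366 = 2556 days.
August 1919: 31 − 27 = 4 days remain.
Then 11 full months totalling 335 days.
August 1–16, 1920: 16 days.
Residual: 355 days.
Total: 2911 days.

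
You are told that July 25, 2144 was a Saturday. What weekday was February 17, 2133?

Tuesday

Count forward from the earlier date (February 17, 2133) to the later (July 25, 2144):
From February 17, 2133 to February 17, 2144: 11 years, of which 2 contain a Feb 29 — 9×365 + 2×366 = 4017 days.
February 2144: 29 − 17 = 12 days remain (2144 is a leap year, so February has 29 days).
Then March (31), April (30), May (31), June (30): 31 + 30 + 31 + 30 = 122 days.
July 1–25, 2144: 25 days.
Residual: 159 days.
Total: 4176 days.
4176 mod 7 = 4, so 4 days before Saturday is Tuesday.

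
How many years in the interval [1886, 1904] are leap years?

Years divisible by 4 in [1886, 1904]: 1888, 1892, 1896, 1900, 1904.
Of these, 1900 is divisible by 100 but not 400, so not leap.
Leap years: 5 − 1 = 4.

4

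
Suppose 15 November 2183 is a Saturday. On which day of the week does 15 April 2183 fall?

Count forward from the earlier date (April 15, 2183) to the later (November 15, 2183):
April 2183: 30 − 15 = 15 days remain.
Then May (31), June (30), July (31), August (31), September (30), October (31): 31 + 30 + 31 + 31 + 30 + 31 = 184 days.
November 1–15, 2183: 15 days.
Total: 15 + 184 + 15 = 214 days.
214 mod 7 = 4, so 4 days before Saturday is Tuesday.

Tuesday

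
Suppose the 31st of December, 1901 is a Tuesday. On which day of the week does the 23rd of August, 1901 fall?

Count forward from the earlier date (August 23, 1901) to the later (December 31, 1901):
August 1901: 31 − 23 = 8 days remain.
Then September (30), October (31), November (30): 30 + 31 + 30 = 91 days.
December 1–31, 1901: 31 days.
Total: 8 + 91 + 31 = 130 days.
130 mod 7 = 4, so 4 days before Tuesday is Friday.

Friday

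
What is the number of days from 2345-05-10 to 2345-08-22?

104

May 2345: 31 − 10 = 21 days remain.
Then June (30), July (31): 30 + 31 = 61 days.
August 1–22, 2345: 22 days.
Total: 21 + 61 + 22 = 104 days.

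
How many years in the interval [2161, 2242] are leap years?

Years divisible by 4: 2164, 2168, …, 2240 — 20 in all.
Of these, 2200 is divisible by 100 but not 400, so not leap.
Leap years: 20 − 1 = 19.

19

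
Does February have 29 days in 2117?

No

2117 is not a leap year.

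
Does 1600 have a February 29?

Yes

1600 is a leap year (divisible by 400).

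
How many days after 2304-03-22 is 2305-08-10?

March 2304: 31 − 22 = 9 days remain.
Then 16 full months totalling 487 days.
August 1–10, 2305: 10 days.
Total: 9 + 487 + 10 = 506 days.

506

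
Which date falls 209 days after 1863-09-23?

1864-04-19

Count 209 days after September 23, 1863:
September 1863: 30 − 23 = 7 days remain.
Then October (31), November (30), December (31), January (31), February 1864 (29), March (31): 31 + 30 + 31 + 31 + 29 + 31 = 183 days.
April 1–19, 1864: 19 days.
Residual: 209 days.
Total: 209 days.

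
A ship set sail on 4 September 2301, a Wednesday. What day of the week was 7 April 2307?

Day-of-year of September 4, 2301: 247.
Day-of-year of April 7, 2307: 97.
2301 has 365 days, so 365 − 247 = 118 days remain in 2301.
Full years: 2302: 365; 2303: 365; 2304: 366; 2305: 365; 2306: 365. Sum = 1826.
Total: 118 + 1826 + 97 = 2041 days.
2041 mod 7 = 4, so 4 days after Wednesday is Sunday.

Sunday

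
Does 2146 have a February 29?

2146 is not a leap year.

No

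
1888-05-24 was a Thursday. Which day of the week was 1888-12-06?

May 1888: 31 − 24 = 7 days remain.
Then June (30), July (31), August (31), September (30), October (31), November (30): 30 + 31 + 31 + 30 + 31 + 30 = 183 days.
December 1–6, 1888: 6 days.
Total: 7 + 183 + 6 = 196 days.
196 is a multiple of 7, so 1888-12-06 falls on the same weekday: Thursday.

Thursday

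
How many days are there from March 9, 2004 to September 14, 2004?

March 2004: 31 − 9 = 22 days remain.
Then April (30), May (31), June (30), July (31), August (31): 30 + 31 + 30 + 31 + 31 = 153 days.
September 1–14, 2004: 14 days.
Total: 22 + 153 + 14 = 189 days.

189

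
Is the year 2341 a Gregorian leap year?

2341 is not a leap year.

No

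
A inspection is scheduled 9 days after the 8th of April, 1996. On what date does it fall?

the 17th of April, 1996

Count 9 days after April 8, 1996:
Within April 1996: 17 − 8 = 9 days.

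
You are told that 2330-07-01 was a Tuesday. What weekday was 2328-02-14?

Tuesday

Count forward from the earlier date (February 14, 2328) to the later (July 1, 2330):
February 2328: 29 − 14 = 15 days remain (2328 is a leap year, so February has 29 days).
Then 28 full months totalling 852 days.
July 1, 2330: 1 day.
Total: 15 + 852 + 1 = 868 days.
868 is a multiple of 7, so 2328-02-14 falls on the same weekday: Tuesday.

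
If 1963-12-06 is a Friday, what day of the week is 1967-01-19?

Thursday

December 6, 1963 → December 6, 1964: 366 days (1964 is a leap year).
December 6, 1964 → December 6, 1965: 365 days.
December 6, 1965 → December 6, 1966: 365 days.
December 1966: 31 − 6 = 25 days remain.
January 1–19, 1967: 19 days.
Residual: 44 days.
Total: 1140 days.
1140 mod 7 = 6, so 6 days after Friday is Thursday.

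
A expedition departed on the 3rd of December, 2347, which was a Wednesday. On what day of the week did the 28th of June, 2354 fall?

Monday

December 3, 2347 → December 3, 2348: 366 days (2348 is a leap year).
December 3, 2348 → December 3, 2349: 365 days.
December 3, 2349 → December 3, 2350: 365 days.
December 3, 2350 → December 3, 2351: 365 days.
December 3, 2351 → December 3, 2352: 366 days (2352 is a leap year).
December 3, 2352 → December 3, 2353: 365 days.
December 2353: 31 − 3 = 28 days remain.
Then January (31), February 2354 (28), March (31), April (30), May (31): 31 + 28 + 31 + 30 + 31 = 151 days.
June 1–28, 2354: 28 days.
Residual: 207 days.
Total: 2399 days.
2399 mod 7 = 5, so 5 days after Wednesday is Monday.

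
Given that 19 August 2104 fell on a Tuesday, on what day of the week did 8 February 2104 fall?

Friday

Count forward from the earlier date (February 8, 2104) to the later (August 19, 2104):
February 2104: 29 − 8 = 21 days remain (2104 is a leap year, so February has 29 days).
Then March (31), April (30), May (31), June (30), July (31): 31 + 30 + 31 + 30 + 31 = 153 days.
August 1–19, 2104: 19 days.
Total: 21 + 153 + 19 = 193 days.
193 mod 7 = 4, so 4 days before Tuesday is Friday.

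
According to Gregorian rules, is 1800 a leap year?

1800 is not a leap year (divisible by 100 but not 400).

No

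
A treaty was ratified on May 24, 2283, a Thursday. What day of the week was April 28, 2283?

Count forward from the earlier date (April 28, 2283) to the later (May 24, 2283):
April 2283: 30 − 28 = 2 days remain.
May 1–24, 2283: 24 days.
Total: 2 + 24 = 26 days.
26 mod 7 = 5, so 5 days before Thursday is Saturday.

Saturday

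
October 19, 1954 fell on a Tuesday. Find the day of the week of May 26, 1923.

Saturday

Count forward from the earlier date (May 26, 1923) to the later (October 19, 1954):
Day-of-year of May 26, 1923: 146.
Day-of-year of October 19, 1954: 292.
1923 has 365 days, so 365 − 146 = 219 days remain in 1923.
Full years 1924–1953: 22 common + 8 leap = 22×365 + 8×366 = 10958 days.
Total: 219 + 10958 + 292 = 11469 days.
11469 mod 7 = 3, so 3 days before Tuesday is Saturday.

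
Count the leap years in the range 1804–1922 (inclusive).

Years divisible by 4: 1804, 1808, …, 1920 — 30 in all.
Of these, 1900 is divisible by 100 but not 400, so not leap.
Leap years: 30 − 1 = 29.

29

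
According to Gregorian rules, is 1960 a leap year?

1960 is a leap year.

Yes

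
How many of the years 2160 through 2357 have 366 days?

Years divisible by 4: 2160, 2164, …, 2356 — 50 in all.
Of these, 2200, 2300 are divisible by 100 but not 400, so not leap.
Leap years: 50 − 2 = 48.

48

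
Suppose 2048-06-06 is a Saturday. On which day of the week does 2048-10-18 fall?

June 2048: 30 − 6 = 24 days remain.
Then July (31), August (31), September (30): 31 + 31 + 30 = 92 days.
October 1–18, 2048: 18 days.
Total: 24 + 92 + 18 = 134 days.
134 mod 7 = 1, so 1 day after Saturday is Sunday.

Sunday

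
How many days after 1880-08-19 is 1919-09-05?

14260

Day-of-year of August 19, 1880: 232.
Day-of-year of September 5, 1919: 248.
1880 has 366 days, so 366 − 232 = 134 days remain in 1880.
Full years 1881–1918: 30 common + 8 leap = 30×365 + 8×366 = 13878 days.
Total: 134 + 13878 + 248 = 14260 days.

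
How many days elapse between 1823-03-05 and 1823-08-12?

160

March 1823: 31 − 5 = 26 days remain.
Then April (30), May (31), June (30), July (31): 30 + 31 + 30 + 31 = 122 days.
August 1–12, 1823: 12 days.
Total: 26 + 122 + 12 = 160 days.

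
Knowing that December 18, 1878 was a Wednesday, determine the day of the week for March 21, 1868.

Count forward from the earlier date (March 21, 1868) to the later (December 18, 1878):
Day-of-year of March 21, 1868: 81.
Day-of-year of December 18, 1878: 352.
1868 has 366 days, so 366 − 81 = 285 days remain in 1868.
Full years 1869–1877: 7 common + 2 leap = 7×365 + 2×366 = 3287 days.
Total: 285 + 3287 + 352 = 3924 days.
3924 mod 7 = 4, so 4 days before Wednesday is Saturday.

Saturday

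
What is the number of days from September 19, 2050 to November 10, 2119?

25253

From September 19, 2050 to September 19, 2119: 69 years, of which 16 contain a Feb 29 — 53×365 + 16×366 = 25201 days.
(2100 is not a leap year (divisible by 100 but not 400).)
September 2119: 30 − 19 = 11 days remain.
Then October (31): 31 days.
November 1–10, 2119: 10 days.
Residual: 52 days.
Total: 25253 days.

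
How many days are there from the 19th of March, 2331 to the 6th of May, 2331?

48

March 2331: 31 − 19 = 12 days remain.
Then April (30): 30 days.
May 1–6, 2331: 6 days.
Total: 12 + 30 + 6 = 48 days.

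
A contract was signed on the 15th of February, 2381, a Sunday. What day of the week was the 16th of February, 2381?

Within February 2381: 16 − 15 = 1 day.
1 mod 7 = 1, so 1 day after Sunday is Monday.

Monday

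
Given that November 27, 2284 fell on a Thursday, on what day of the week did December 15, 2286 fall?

Wednesday

November 27, 2284 → November 27, 2285: 365 days.
November 27, 2285 → November 27, 2286: 365 days.
November 2286: 30 − 27 = 3 days remain.
December 1–15, 2286: 15 days.
Residual: 18 days.
Total: 748 days.
748 mod 7 = 6, so 6 days after Thursday is Wednesday.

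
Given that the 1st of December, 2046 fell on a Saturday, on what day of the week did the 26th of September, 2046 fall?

Count forward from the earlier date (September 26, 2046) to the later (December 1, 2046):
September 2046: 30 − 26 = 4 days remain.
Then October (31), November (30): 31 + 30 = 61 days.
December 1, 2046: 1 day.
Total: 4 + 61 + 1 = 66 days.
66 mod 7 = 3, so 3 days before Saturday is Wednesday.

Wednesday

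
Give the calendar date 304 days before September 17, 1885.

November 17, 1884

Count 304 days before September 17, 1885:
November 1884: 30 − 17 = 13 days remain.
Then 9 full months totalling 274 days.
September 1–17, 1885: 17 days.
Total: 13 + 274 + 17 = 304 days.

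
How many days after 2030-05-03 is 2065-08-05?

From May 3, 2030 to May 3, 2065: 35 years, of which 9 contain a Feb 29 — 26×365 + 9×366 = 12784 days.
May 2065: 31 − 3 = 28 days remain.
Then June (30), July (31): 30 + 31 = 61 days.
August 1–5, 2065: 5 days.
Residual: 94 days.
Total: 12878 days.

12878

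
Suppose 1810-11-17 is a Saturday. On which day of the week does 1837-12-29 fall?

Day-of-year of November 17, 1810: 321.
Day-of-year of December 29, 1837: 363.
1810 has 365 days, so 365 − 321 = 44 days remain in 1810.
Full years 1811–1836: 19 common + 7 leap = 19×365 + 7×366 = 9497 days.
Total: 44 + 9497 + 363 = 9904 days.
9904 mod 7 = 6, so 6 days after Saturday is Friday.

Friday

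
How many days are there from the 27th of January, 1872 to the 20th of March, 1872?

January 1872: 31 − 27 = 4 days remain.
Then February 1872 (29): 29 days.
March 1–20, 1872: 20 days.
Total: 4 + 29 + 20 = 53 days.

53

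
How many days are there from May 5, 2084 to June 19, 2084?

45

May 2084: 31 − 5 = 26 days remain.
June 1–19, 2084: 19 days.
Total: 26 + 19 = 45 days.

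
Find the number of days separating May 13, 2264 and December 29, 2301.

13743

Day-of-year of May 13, 2264: 134.
Day-of-year of December 29, 2301: 363.
2264 has 366 days, so 366 − 134 = 232 days remain in 2264.
Full years 2265–2300: 28 common + 8 leap = 28×365 + 8×366 = 13148 days.
Total: 232 + 13148 + 363 = 13743 days.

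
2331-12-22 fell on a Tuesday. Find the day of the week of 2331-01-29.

Count forward from the earlier date (January 29, 2331) to the later (December 22, 2331):
January 2331: 31 − 29 = 2 days remain.
Then 10 full months totalling 303 days.
December 1–22, 2331: 22 days.
Total: 2 + 303 + 22 = 327 days.
327 mod 7 = 5, so 5 days before Tuesday is Thursday.

Thursday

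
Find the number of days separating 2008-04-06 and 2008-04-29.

23

Within April 2008: 29 − 6 = 23 days.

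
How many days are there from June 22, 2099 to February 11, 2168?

From June 22, 2099 to June 22, 2167: 68 years, of which 16 contain a Feb 29 — 52×365 + 16×366 = 24836 days.
(2100 is not a leap year (divisible by 100 but not 400).)
June 2167: 30 − 22 = 8 days remain.
Then July (31), August (31), September (30), October (31), November (30), December (31), January (31): 31 + 31 + 30 + 31 + 30 + 31 + 31 = 215 days.
February 1–11, 2168: 11 days (2168 is a leap year).
Residual: 234 days.
Total: 25070 days.

25070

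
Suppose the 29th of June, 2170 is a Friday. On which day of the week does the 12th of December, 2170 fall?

Wednesday

June 2170: 30 − 29 = 1 day remains.
Then July (31), August (31), September (30), October (31), November (30): 31 + 31 + 30 + 31 + 30 = 153 days.
December 1–12, 2170: 12 days.
Total: 1 + 153 + 12 = 166 days.
166 mod 7 = 5, so 5 days after Friday is Wednesday.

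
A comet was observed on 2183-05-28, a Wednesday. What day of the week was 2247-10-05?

Day-of-year of May 28, 2183: 148.
Day-of-year of October 5, 2247: 278.
2183 has 365 days, so 365 − 148 = 217 days remain in 2183.
Full years 2184–2246: 48 common + 15 leap = 48×365 + 15×366 = 23010 days.
Total: 217 + 23010 + 278 = 23505 days.
23505 mod 7 = 6, so 6 days after Wednesday is Tuesday.

Tuesday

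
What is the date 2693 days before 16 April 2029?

1 December 2021

Count 2693 days before April 16, 2029:
From December 1, 2021 to December 1, 2028: 7 years, of which 2 contain a Feb 29 — 5×365 + 2×366 = 2557 days.
December 2028: 31 − 1 = 30 days remain.
Then January (31), February 2029 (28), March (31): 31 + 28 + 31 = 90 days.
April 1–16, 2029: 16 days.
Residual: 136 days.
Total: 2693 days.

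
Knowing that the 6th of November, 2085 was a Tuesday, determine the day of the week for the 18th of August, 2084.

Count forward from the earlier date (August 18, 2084) to the later (November 6, 2085):
Day-of-year of August 18, 2084: 231.
Day-of-year of November 6, 2085: 310.
2084 has 366 days, so 366 − 231 = 135 days remain in 2084.
Total: 135 + 310 = 445 days.
445 mod 7 = 4, so 4 days before Tuesday is Friday.

Friday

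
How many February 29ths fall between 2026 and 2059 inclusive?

8

Years divisible by 4 in [2026, 2059]: 2028, 2032, 2036, 2040, 2044, 2048, 2052, 2056.
No century exceptions apply. Count: 8.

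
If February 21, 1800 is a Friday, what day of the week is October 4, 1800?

Saturday

February 1800: 28 − 21 = 7 days remain (1800 is not a leap year (divisible by 100 but not 400), so February has 28 days).
Then March (31), April (30), May (31), June (30), July (31), August (31), September (30): 31 + 30 + 31 + 30 + 31 + 31 + 30 = 214 days.
October 1–4, 1800: 4 days.
Total: 7 + 214 + 4 = 225 days.
225 mod 7 = 1, so 1 day after Friday is Saturday.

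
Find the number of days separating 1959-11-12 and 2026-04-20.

24266

Day-of-year of November 12, 1959: 316.
Day-of-year of April 20, 2026: 110.
1959 has 365 days, so 365 − 316 = 49 days remain in 1959.
Full years 1960–2025: 49 common + 17 leap = 49×365 + 17×366 = 24107 days.
Total: 49 + 24107 + 110 = 24266 days.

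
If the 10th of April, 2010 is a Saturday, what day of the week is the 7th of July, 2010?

April 2010: 30 − 10 = 20 days remain.
Then May (31), June (30): 31 + 30 = 61 days.
July 1–7, 2010: 7 days.
Total: 20 + 61 + 7 = 88 days.
88 mod 7 = 4, so 4 days after Saturday is Wednesday.

Wednesday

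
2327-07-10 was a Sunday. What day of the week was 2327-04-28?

Thursday

Count forward from the earlier date (April 28, 2327) to the later (July 10, 2327):
April 2327: 30 − 28 = 2 days remain.
Then May (31), June (30): 31 + 30 = 61 days.
July 1–10, 2327: 10 days.
Total: 2 + 61 + 10 = 73 days.
73 mod 7 = 3, so 3 days before Sunday is Thursday.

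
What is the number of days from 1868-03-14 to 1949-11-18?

From March 14, 1868 to March 14, 1949: 81 years, of which 19 contain a Feb 29 — 62×365 + 19×366 = 29584 days.
(1900 is not a leap year (divisible by 100 but not 400).)
March 1949: 31 − 14 = 17 days remain.
Then April (30), May (31), June (30), July (31), August (31), September (30), October (31): 30 + 31 + 30 + 31 + 31 + 30 + 31 = 214 days.
November 1–18, 1949: 18 days.
Residual: 249 days.
Total: 29833 days.

29833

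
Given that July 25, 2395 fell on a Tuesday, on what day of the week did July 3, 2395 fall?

Monday

Count forward from the earlier date (July 3, 2395) to the later (July 25, 2395):
Within July 2395: 25 − 3 = 22 days.
22 mod 7 = 1, so 1 day before Tuesday is Monday.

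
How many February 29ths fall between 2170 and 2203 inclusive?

Years divisible by 4 in [2170, 2203]: 2172, 2176, 2180, 2184, 2188, 2192, 2196, 2200.
Of these, 2200 is divisible by 100 but not 400, so not leap.
Leap years: 8 − 1 = 7.

7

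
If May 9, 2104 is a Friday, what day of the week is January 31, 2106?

Sunday

May 9, 2104 → May 9, 2105: 365 days.
May 2105: 31 − 9 = 22 days remain.
Then June (30), July (31), August (31), September (30), October (31), November (30), December (31): 30 + 31 + 31 + 30 + 31 + 30 + 31 = 214 days.
January 1–31, 2106: 31 days.
Residual: 267 days.
Total: 632 days.
632 mod 7 = 2, so 2 days after Friday is Sunday.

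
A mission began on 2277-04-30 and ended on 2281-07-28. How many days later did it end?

1550

Day-of-year of April 30, 2277: 120.
Day-of-year of July 28, 2281: 209.
2277 has 365 days, so 365 − 120 = 245 days remain in 2277.
Full years: 2278: 365; 2279: 365; 2280: 366. Sum = 1096.
Total: 245 + 1096 + 209 = 1550 days.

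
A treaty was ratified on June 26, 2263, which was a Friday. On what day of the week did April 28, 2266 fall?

June 26, 2263 → June 26, 2264: 366 days (2264 is a leap year).
June 26, 2264 → June 26, 2265: 365 days.
June 2265: 30 − 26 = 4 days remain.
Then 9 full months totalling 274 days.
April 1–28, 2266: 28 days.
Residual: 306 days.
Total: 1037 days.
1037 mod 7 = 1, so 1 day after Friday is Saturday.

Saturday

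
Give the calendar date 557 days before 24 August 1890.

13 February 1889

Count 557 days before August 24, 1890:
February 13, 1889 → February 13, 1890: 365 days.
February 1890: 28 − 13 = 15 days remain (1890 is not a leap year, so February has 28 days).
Then March (31), April (30), May (31), June (30), July (31): 31 + 30 + 31 + 30 + 31 = 153 days.
August 1–24, 1890: 24 days.
Residual: 192 days.
Total: 557 days.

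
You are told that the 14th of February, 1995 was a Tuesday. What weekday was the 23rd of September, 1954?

Thursday

Count forward from the earlier date (September 23, 1954) to the later (February 14, 1995):
Day-of-year of September 23, 1954: 266.
Day-of-year of February 14, 1995: 45.
1954 has 365 days, so 365 − 266 = 99 days remain in 1954.
Full years 1955–1994: 30 common + 10 leap = 30×365 + 10×366 = 14610 days.
Total: 99 + 14610 + 45 = 14754 days.
14754 mod 7 = 5, so 5 days before Tuesday is Thursday.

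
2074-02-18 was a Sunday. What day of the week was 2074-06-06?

Wednesday

February 2074: 28 − 18 = 10 days remain (2074 is not a leap year, so February has 28 days).
Then March (31), April (30), May (31): 31 + 30 + 31 = 92 days.
June 1–6, 2074: 6 days.
Total: 10 + 92 + 6 = 108 days.
108 mod 7 = 3, so 3 days after Sunday is Wednesday.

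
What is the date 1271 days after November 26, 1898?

May 21, 1902

Count 1271 days after November 26, 1898:
Day-of-year of November 26, 1898: 330.
Day-of-year of May 21, 1902: 141.
1898 has 365 days, so 365 − 330 = 35 days remain in 1898.
Full years: 1899: 365; 1900: 365; 1901: 365. Sum = 1095.
Total: 35 + 1095 + 141 = 1271 days.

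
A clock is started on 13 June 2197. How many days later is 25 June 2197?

Within June 2197: 25 − 13 = 12 days.

12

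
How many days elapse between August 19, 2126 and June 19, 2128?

670

Day-of-year of August 19, 2126: 231.
Day-of-year of June 19, 2128: 171.
2126 has 365 days, so 365 − 231 = 134 days remain in 2126.
Full years: 2127: 365. Sum = 365.
Total: 134 + 365 + 171 = 670 days.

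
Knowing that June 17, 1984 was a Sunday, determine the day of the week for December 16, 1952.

Tuesday

Count forward from the earlier date (December 16, 1952) to the later (June 17, 1984):
Day-of-year of December 16, 1952: 351.
Day-of-year of June 17, 1984: 169.
1952 has 366 days, so 366 − 351 = 15 days remain in 1952.
Full years 1953–1983: 24 common + 7 leap = 24×365 + 7×366 = 11322 days.
Total: 15 + 11322 + 169 = 11506 days.
11506 mod 7 = 5, so 5 days before Sunday is Tuesday.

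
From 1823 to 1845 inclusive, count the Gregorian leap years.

Years divisible by 4 in [1823, 1845]: 1824, 1828, 1832, 1836, 1840, 1844.
No century exceptions apply. Count: 6.

6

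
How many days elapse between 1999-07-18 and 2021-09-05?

Day-of-year of July 18, 1999: 199.
Day-of-year of September 5, 2021: 248.
1999 has 365 days, so 365 − 199 = 166 days remain in 1999.
Full years 2000–2020: 15 common + 6 leap = 15×365 + 6×366 = 7671 days.
Total: 166 + 7671 + 248 = 8085 days.

8085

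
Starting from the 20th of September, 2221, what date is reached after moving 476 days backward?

the 1st of June, 2220

Count 476 days before September 20, 2221:
June 1, 2220 → June 1, 2221: 365 days.
June 2221: 30 − 1 = 29 days remain.
Then July (31), August (31): 31 + 31 = 62 days.
September 1–20, 2221: 20 days.
Residual: 111 days.
Total: 476 days.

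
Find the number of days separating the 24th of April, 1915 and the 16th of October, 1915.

April 1915: 30 − 24 = 6 days remain.
Then May (31), June (30), July (31), August (31), September (30): 31 + 30 + 31 + 31 + 30 = 153 days.
October 1–16, 1915: 16 days.
Total: 6 + 153 + 16 = 175 days.

175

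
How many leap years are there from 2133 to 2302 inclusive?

Years divisible by 4: 2136, 2140, …, 2300 — 42 in all.
Of these, 2200, 2300 are divisible by 100 but not 400, so not leap.
Leap years: 42 − 2 = 40.

40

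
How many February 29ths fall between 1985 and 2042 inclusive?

14

Years divisible by 4: 1988, 1992, …, 2040 — 14 in all.
2000 is divisible by 400, so still leap.
No century exceptions apply. Count: 14.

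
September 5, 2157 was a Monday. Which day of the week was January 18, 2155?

Saturday

Count forward from the earlier date (January 18, 2155) to the later (September 5, 2157):
January 18, 2155 → January 18, 2156: 365 days.
January 18, 2156 → January 18, 2157: 366 days (2156 is a leap year).
January 2157: 31 − 18 = 13 days remain.
Then February 2157 (28), March (31), April (30), May (31), June (30), July (31), August (31): 28 + 31 + 30 + 31 + 30 + 31 + 31 = 212 days.
September 1–5, 2157: 5 days.
Residual: 230 days.
Total: 961 days.
961 mod 7 = 2, so 2 days before Monday is Saturday.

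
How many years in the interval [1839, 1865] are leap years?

Years divisible by 4 in [1839, 1865]: 1840, 1844, 1848, 1852, 1856, 1860, 1864.
No century exceptions apply. Count: 7.

7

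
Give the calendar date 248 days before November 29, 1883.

March 26, 1883

Count 248 days before November 29, 1883:
March 1883: 31 − 26 = 5 days remain.
Then April (30), May (31), June (30), July (31), August (31), September (30), October (31): 30 + 31 + 30 + 31 + 31 + 30 + 31 = 214 days.
November 1–29, 1883: 29 days.
Total: 5 + 214 + 29 = 248 days.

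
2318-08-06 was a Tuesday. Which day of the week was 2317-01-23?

Tuesday

Count forward from the earlier date (January 23, 2317) to the later (August 6, 2318):
January 23, 2317 → January 23, 2318: 365 days.
January 2318: 31 − 23 = 8 days remain.
Then February 2318 (28), March (31), April (30), May (31), June (30), July (31): 28 + 31 + 30 + 31 + 30 + 31 = 181 days.
August 1–6, 2318: 6 days.
Residual: 195 days.
Total: 560 days.
560 is a multiple of 7, so 2317-01-23 falls on the same weekday: Tuesday.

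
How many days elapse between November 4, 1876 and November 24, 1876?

Within November 1876: 24 − 4 = 20 days.

20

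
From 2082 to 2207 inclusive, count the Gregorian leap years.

29

Years divisible by 4: 2084, 2088, …, 2204 — 31 in all.
Of these, 2100, 2200 are divisible by 100 but not 400, so not leap.
Leap years: 31 − 2 = 29.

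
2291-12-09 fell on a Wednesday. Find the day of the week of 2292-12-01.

December 2291: 31 − 9 = 22 days remain.
Then 11 full months totalling 335 days.
December 1, 2292: 1 day.
Residual: 358 days.
Total: 358 days.
358 mod 7 = 1, so 1 day after Wednesday is Thursday.

Thursday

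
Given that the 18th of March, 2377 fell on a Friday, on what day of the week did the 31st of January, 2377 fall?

Count forward from the earlier date (January 31, 2377) to the later (March 18, 2377):
January 2377: 31 − 31 = 0 days remain.
Then February 2377 (28): 28 days.
March 1–18, 2377: 18 days.
Total: 0 + 28 + 18 = 46 days.
46 mod 7 = 4, so 4 days before Friday is Monday.

Monday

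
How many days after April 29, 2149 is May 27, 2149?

28

April 2149: 30 − 29 = 1 day remains.
May 1–27, 2149: 27 days.
Total: 1 + 27 = 28 days.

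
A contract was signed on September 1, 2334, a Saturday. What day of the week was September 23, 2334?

Sunday

Within September 2334: 23 − 1 = 22 days.
22 mod 7 = 1, so 1 day after Saturday is Sunday.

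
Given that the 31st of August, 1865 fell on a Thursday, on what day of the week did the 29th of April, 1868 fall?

Wednesday

Day-of-year of August 31, 1865: 243.
Day-of-year of April 29, 1868: 120.
1865 has 365 days, so 365 − 243 = 122 days remain in 1865.
Full years: 1866: 365; 1867: 365. Sum = 730.
Total: 122 + 730 + 120 = 972 days.
972 mod 7 = 6, so 6 days after Thursday is Wednesday.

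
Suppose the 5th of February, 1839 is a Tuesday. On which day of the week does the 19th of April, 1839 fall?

February 1839: 28 − 5 = 23 days remain (1839 is not a leap year, so February has 28 days).
Then March (31): 31 days.
April 1–19, 1839: 19 days.
Total: 23 + 31 + 19 = 73 days.
73 mod 7 = 3, so 3 days after Tuesday is Friday.

Friday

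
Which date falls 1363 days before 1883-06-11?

1879-09-17

Count 1363 days before June 11, 1883:
Day-of-year of September 17, 1879: 260.
Day-of-year of June 11, 1883: 162.
1879 has 365 days, so 365 − 260 = 105 days remain in 1879.
Full years: 1880: 366; 1881: 365; 1882: 365. Sum = 1096.
Total: 105 + 1096 + 162 = 1363 days.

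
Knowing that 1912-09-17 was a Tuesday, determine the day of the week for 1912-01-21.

Sunday

Count forward from the earlier date (January 21, 1912) to the later (September 17, 1912):
January 1912: 31 − 21 = 10 days remain.
Then February 1912 (29), March (31), April (30), May (31), June (30), July (31), August (31): 29 + 31 + 30 + 31 + 30 + 31 + 31 = 213 days.
September 1–17, 1912: 17 days.
Total: 10 + 213 + 17 = 240 days.
240 mod 7 = 2, so 2 days before Tuesday is Sunday.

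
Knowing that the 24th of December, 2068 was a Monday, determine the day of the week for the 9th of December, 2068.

Count forward from the earlier date (December 9, 2068) to the later (December 24, 2068):
Within December 2068: 24 − 9 = 15 days.
15 mod 7 = 1, so 1 day before Monday is Sunday.

Sunday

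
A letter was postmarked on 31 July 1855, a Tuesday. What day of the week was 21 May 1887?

Saturday

From July 31, 1855 to July 31, 1886: 31 years, of which 8 contain a Feb 29 — 23×365 + 8×366 = 11323 days.
July 1886: 31 − 31 = 0 days remain.
Then 9 full months totalling 273 days.
May 1–21, 1887: 21 days.
Residual: 294 days.
Total: 11617 days.
11617 mod 7 = 4, so 4 days after Tuesday is Saturday.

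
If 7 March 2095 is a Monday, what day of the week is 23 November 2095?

Wednesday

March 2095: 31 − 7 = 24 days remain.
Then April (30), May (31), June (30), July (31), August (31), September (30), October (31): 30 + 31 + 30 + 31 + 31 + 30 + 31 = 214 days.
November 1–23, 2095: 23 days.
Total: 24 + 214 + 23 = 261 days.
261 mod 7 = 2, so 2 days after Monday is Wednesday.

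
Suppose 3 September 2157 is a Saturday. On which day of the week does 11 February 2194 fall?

Tuesday

From September 3, 2157 to September 3, 2193: 36 years, of which 9 contain a Feb 29 — 27×365 + 9×366 = 13149 days.
September 2193: 30 − 3 = 27 days remain.
Then October (31), November (30), December (31), January (31): 31 + 30 + 31 + 31 = 123 days.
February 1–11, 2194: 11 days (2194 is not a leap year).
Residual: 161 days.
Total: 13310 days.
13310 mod 7 = 3, so 3 days after Saturday is Tuesday.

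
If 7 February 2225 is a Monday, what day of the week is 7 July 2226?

February 7, 2225 → February 7, 2226: 365 days.
February 2226: 28 − 7 = 21 days remain (2226 is not a leap year, so February has 28 days).
Then March (31), April (30), May (31), June (30): 31 + 30 + 31 + 30 = 122 days.
July 1–7, 2226: 7 days.
Residual: 150 days.
Total: 515 days.
515 mod 7 = 4, so 4 days after Monday is Friday.

Friday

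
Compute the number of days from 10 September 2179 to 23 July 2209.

10908

Day-of-year of September 10, 2179: 253.
Day-of-year of July 23, 2209: 204.
2179 has 365 days, so 365 − 253 = 112 days remain in 2179.
Full years 2180–2208: 22 common + 7 leap = 22×365 + 7×366 = 10592 days.
Total: 112 + 10592 + 204 = 10908 days.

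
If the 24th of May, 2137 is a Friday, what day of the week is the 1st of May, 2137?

Wednesday

Count forward from the earlier date (May 1, 2137) to the later (May 24, 2137):
Within May 2137: 24 − 1 = 23 days.
23 mod 7 = 2, so 2 days before Friday is Wednesday.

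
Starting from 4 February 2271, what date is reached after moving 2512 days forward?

21 December 2277

Count 2512 days after February 4, 2271:
Day-of-year of February 4, 2271: 35.
Day-of-year of December 21, 2277: 355.
2271 has 365 days, so 365 − 35 = 330 days remain in 2271.
Full years: 2272: 366; 2273: 365; 2274: 365; 2275: 365; 2276: 366. Sum = 1827.
Total: 330 + 1827 + 355 = 2512 days.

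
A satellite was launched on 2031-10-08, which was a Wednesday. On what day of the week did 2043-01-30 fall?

From October 8, 2031 to October 8, 2042: 11 years, of which 3 contain a Feb 29 — 8×365 + 3×366 = 4018 days.
October 2042: 31 − 8 = 23 days remain.
Then November (30), December (31): 30 + 31 = 61 days.
January 1–30, 2043: 30 days.
Residual: 114 days.
Total: 4132 days.
4132 mod 7 = 2, so 2 days after Wednesday is Friday.

Friday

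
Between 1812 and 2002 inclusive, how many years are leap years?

Years divisible by 4: 1812, 1816, …, 2000 — 48 in all.
Of these, 1900 is divisible by 100 but not 400, so not leap.
2000 is divisible by 400, so still leap.
Leap years: 48 − 1 = 47.

47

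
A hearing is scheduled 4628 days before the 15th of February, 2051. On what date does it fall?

the 15th of June, 2038

Count 4628 days before February 15, 2051:
From June 15, 2038 to June 15, 2050: 12 years, of which 3 contain a Feb 29 — 9×365 + 3×366 = 4383 days.
June 2050: 30 − 15 = 15 days remain.
Then July (31), August (31), September (30), October (31), November (30), December (31), January (31): 31 + 31 + 30 + 31 + 30 + 31 + 31 = 215 days.
February 1–15, 2051: 15 days (2051 is not a leap year).
Residual: 245 days.
Total: 4628 days.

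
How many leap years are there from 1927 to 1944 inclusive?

5

Years divisible by 4 in [1927, 1944]: 1928, 1932, 1936, 1940, 1944.
No century exceptions apply. Count: 5.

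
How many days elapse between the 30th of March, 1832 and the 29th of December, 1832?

March 1832: 31 − 30 = 1 day remains.
Then April (30), May (31), June (30), July (31), August (31), September (30), October (31), November (30): 30 + 31 + 30 + 31 + 31 + 30 + 31 + 30 = 244 days.
December 1–29, 1832: 29 days.
Total: 1 + 244 + 29 = 274 days.

274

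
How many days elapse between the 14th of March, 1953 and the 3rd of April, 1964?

4038

Day-of-year of March 14, 1953: 73.
Day-of-year of April 3, 1964: 94.
1953 has 365 days, so 365 − 73 = 292 days remain in 1953.
Full years 1954–1963: 8 common + 2 leap = 8×365 + 2×366 = 3652 days.
Total: 292 + 3652 + 94 = 4038 days.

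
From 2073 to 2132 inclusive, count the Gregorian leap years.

14

Years divisible by 4: 2076, 2080, …, 2132 — 15 in all.
Of these, 2100 is divisible by 100 but not 400, so not leap.
Leap years: 15 − 1 = 14.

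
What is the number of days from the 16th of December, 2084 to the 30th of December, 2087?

December 16, 2084 → December 16, 2085: 365 days.
December 16, 2085 → December 16, 2086: 365 days.
December 16, 2086 → December 16, 2087: 365 days.
Within December 2087: 30 − 16 = 14 days.
Total: 1109 days.

1109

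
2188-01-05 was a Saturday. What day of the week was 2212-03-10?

From January 5, 2188 to January 5, 2212: 24 years, of which 5 contain a Feb 29 — 19×365 + 5×366 = 8765 days.
(2200 is not a leap year (divisible by 100 but not 400).)
January 2212: 31 − 5 = 26 days remain.
Then February 2212 (29): 29 days.
March 1–10, 2212: 10 days.
Residual: 65 days.
Total: 8830 days.
8830 mod 7 = 3, so 3 days after Saturday is Tuesday.

Tuesday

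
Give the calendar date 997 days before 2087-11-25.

2085-03-03

Count 997 days before November 25, 2087:
March 2085: 31 − 3 = 28 days remain.
Then 31 full months totalling 944 days.
November 1–25, 2087: 25 days.
Total: 28 + 944 + 25 = 997 days.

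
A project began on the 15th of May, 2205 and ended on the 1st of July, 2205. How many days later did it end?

May 2205: 31 − 15 = 16 days remain.
Then June (30): 30 days.
July 1, 2205: 1 day.
Total: 16 + 30 + 1 = 47 days.

47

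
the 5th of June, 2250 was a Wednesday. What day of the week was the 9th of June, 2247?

Count forward from the earlier date (June 9, 2247) to the later (June 5, 2250):
June 9, 2247 → June 9, 2248: 366 days (2248 is a leap year).
June 9, 2248 → June 9, 2249: 365 days.
June 2249: 30 − 9 = 21 days remain.
Then 11 full months totalling 335 days.
June 1–5, 2250: 5 days.
Residual: 361 days.
Total: 1092 days.
1092 is a multiple of 7, so the 9th of June, 2247 falls on the same weekday: Wednesday.

Wednesday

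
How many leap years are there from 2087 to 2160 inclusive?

Years divisible by 4: 2088, 2092, …, 2160 — 19 in all.
Of these, 2100 is divisible by 100 but not 400, so not leap.
Leap years: 19 − 1 = 18.

18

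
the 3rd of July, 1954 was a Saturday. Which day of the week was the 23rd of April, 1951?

Monday

Count forward from the earlier date (April 23, 1951) to the later (July 3, 1954):
Day-of-year of April 23, 1951: 113.
Day-of-year of July 3, 1954: 184.
1951 has 365 days, so 365 − 113 = 252 days remain in 1951.
Full years: 1952: 366; 1953: 365. Sum = 731.
Total: 252 + 731 + 184 = 1167 days.
1167 mod 7 = 5, so 5 days before Saturday is Monday.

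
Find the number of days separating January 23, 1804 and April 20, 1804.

January 1804: 31 − 23 = 8 days remain.
Then February 1804 (29), March (31): 29 + 31 = 60 days.
April 1–20, 1804: 20 days.
Total: 8 + 60 + 20 = 88 days.

88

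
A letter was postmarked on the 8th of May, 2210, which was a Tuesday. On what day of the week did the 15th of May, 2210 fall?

Tuesday

Within May 2210: 15 − 8 = 7 days.
7 is a multiple of 7, so the 15th of May, 2210 falls on the same weekday: Tuesday.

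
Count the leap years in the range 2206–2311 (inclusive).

Years divisible by 4: 2208, 2212, …, 2308 — 26 in all.
Of these, 2300 is divisible by 100 but not 400, so not leap.
Leap years: 26 − 1 = 25.

25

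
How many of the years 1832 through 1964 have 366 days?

Years divisible by 4: 1832, 1836, …, 1964 — 34 in all.
Of these, 1900 is divisible by 100 but not 400, so not leap.
Leap years: 34 − 1 = 33.

33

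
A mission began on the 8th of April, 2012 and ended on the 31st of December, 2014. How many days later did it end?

997

April 2012: 30 − 8 = 22 days remain.
Then 31 full months totalling 944 days.
December 1–31, 2014: 31 days.
Total: 22 + 944 + 31 = 997 days.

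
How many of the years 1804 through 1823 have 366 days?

5

Years divisible by 4 in [1804, 1823]: 1804, 1808, 1812, 1816, 1820.
No century exceptions apply. Count: 5.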